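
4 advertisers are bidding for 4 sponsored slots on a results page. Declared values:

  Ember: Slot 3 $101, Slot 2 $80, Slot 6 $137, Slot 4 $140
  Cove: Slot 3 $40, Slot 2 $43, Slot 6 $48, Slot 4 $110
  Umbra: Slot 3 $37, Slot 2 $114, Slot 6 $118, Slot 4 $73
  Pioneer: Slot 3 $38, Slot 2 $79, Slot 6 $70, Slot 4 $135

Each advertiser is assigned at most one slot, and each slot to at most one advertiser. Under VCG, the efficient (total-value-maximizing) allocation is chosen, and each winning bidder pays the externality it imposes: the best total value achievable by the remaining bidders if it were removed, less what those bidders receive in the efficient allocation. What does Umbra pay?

Efficient allocation: Ember→Slot 6 ($137), Cove→Slot 3 ($40), Umbra→Slot 2 ($114), Pioneer→Slot 4 ($135); total welfare W = $426.
Umbra receives Slot 2 at value $114, so the others get W − 114 = $312.
Without Umbra: best allocation of the remaining 3 bidders over all 4 slots is Ember→Slot 6 ($137), Cove→Slot 4 ($110), Pioneer→Slot 2 ($79), total $326.
VCG payment = (others' best without Umbra) − (others' welfare with Umbra) = 326 − 312 = $14.

Umbra pays $14.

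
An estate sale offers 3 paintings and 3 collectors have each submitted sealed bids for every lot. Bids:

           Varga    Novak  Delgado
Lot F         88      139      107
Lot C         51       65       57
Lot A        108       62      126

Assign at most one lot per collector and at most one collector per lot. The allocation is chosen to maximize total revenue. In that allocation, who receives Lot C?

This is a one-to-one assignment (maximum-weight bipartite matching).
Optimal: Varga→Lot C ($51), Novak→Lot F ($139), Delgado→Lot A ($126) — total 51+139+126 = $316.
Column-greedy (each lot in turn goes to its best remaining collector) gives $304, worse by 12.
Next-best assignment: Varga→Lot A, Novak→Lot F, Delgado→Lot C = $304.
Varga's own top lot is Lot A ($108), but forcing Varga→Lot A and reassigning the rest optimally gives only $304 — worse by 12.

Varga receives Lot C.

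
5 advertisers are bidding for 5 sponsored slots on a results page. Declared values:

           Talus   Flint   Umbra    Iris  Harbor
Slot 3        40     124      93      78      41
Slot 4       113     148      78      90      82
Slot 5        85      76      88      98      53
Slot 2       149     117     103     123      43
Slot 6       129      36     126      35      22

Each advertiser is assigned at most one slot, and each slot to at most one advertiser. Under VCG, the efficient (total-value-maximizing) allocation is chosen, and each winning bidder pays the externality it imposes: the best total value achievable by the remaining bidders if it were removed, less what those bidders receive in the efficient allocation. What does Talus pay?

Efficient allocation: Talus→Slot 2 ($149), Flint→Slot 3 ($124), Umbra→Slot 6 ($126), Iris→Slot 5 ($98), Harbor→Slot 4 ($82); total welfare W = $579.
Talus receives Slot 2 at value $149, so the others get W − 149 = $430.
Without Talus: best allocation of the remaining 4 bidders over all 5 slots is Flint→Slot 3 ($124), Umbra→Slot 6 ($126), Iris→Slot 2 ($123), Harbor→Slot 4 ($82), total $455.
VCG payment = (others' best without Talus) − (others' welfare with Talus) = 455 − 430 = $25.

Talus pays $25.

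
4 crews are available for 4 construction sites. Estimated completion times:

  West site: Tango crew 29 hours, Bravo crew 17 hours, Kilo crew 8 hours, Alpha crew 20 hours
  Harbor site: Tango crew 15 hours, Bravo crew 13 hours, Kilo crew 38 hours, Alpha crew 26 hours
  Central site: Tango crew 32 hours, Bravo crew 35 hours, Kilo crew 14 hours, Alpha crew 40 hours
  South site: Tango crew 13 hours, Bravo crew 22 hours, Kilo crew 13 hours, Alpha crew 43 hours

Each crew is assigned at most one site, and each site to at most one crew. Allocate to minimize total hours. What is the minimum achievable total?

Treat this as an assignment problem: match each crew to one site.
Optimal: Tango crew→South site (13 hours), Bravo crew→Harbor site (13 hours), Kilo crew→Central site (14 hours), Alpha crew→West site (20 hours) — total 13+13+14+20 = 60 hours.
Next-best assignment: Tango crew→South site, Bravo crew→West site, Kilo crew→Central site, Alpha crew→Harbor site = 70 hours.
Swapping Alpha crew↔Tango crew (Alpha crew→South site 43 hours, Tango crew→West site 29 hours) adds 39.

Minimum total: 60 hours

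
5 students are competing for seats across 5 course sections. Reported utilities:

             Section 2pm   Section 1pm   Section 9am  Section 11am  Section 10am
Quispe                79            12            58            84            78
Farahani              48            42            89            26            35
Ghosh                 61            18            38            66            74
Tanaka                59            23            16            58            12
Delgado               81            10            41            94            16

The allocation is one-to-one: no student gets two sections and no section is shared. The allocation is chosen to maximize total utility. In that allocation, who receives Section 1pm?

Tanaka receives Section 1pm.

Optimal: Quispe→Section 2pm (79 points), Farahani→Section 9am (89 points), Ghosh→Section 10am (74 points), Tanaka→Section 1pm (23 points), Delgado→Section 11am (94 points) — total 79+89+74+23+94 = 359 points.
Column-greedy (each section in turn goes to its best remaining student) gives 259 points, worse by 100.
Tanaka's own top section is Section 2pm (59 points), but forcing Tanaka→Section 2pm and reassigning the rest optimally gives only 338 points — worse by 21.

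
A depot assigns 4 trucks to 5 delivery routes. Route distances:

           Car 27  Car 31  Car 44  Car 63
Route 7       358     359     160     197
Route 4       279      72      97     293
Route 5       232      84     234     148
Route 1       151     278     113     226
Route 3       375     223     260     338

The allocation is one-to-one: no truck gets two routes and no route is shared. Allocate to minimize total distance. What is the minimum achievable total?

Optimal: Car 27→Route 1 (151 km), Car 31→Route 5 (84 km), Car 44→Route 4 (97 km), Car 63→Route 7 (197 km) — total 151+84+97+197 = 529 km.
Min-entry greedy (repeatedly take the single cheapest remaining cell) gives 691 km, worse by 162.
Next-best assignment: Car 27→Route 1, Car 31→Route 4, Car 44→Route 7, Car 63→Route 5 = 531 km.
Swapping Car 27↔Car 63 (Car 27→Route 7 358 km, Car 63→Route 1 226 km) adds 236.
Checked against all permutations: 529 km is optimal.

Min total: 529 km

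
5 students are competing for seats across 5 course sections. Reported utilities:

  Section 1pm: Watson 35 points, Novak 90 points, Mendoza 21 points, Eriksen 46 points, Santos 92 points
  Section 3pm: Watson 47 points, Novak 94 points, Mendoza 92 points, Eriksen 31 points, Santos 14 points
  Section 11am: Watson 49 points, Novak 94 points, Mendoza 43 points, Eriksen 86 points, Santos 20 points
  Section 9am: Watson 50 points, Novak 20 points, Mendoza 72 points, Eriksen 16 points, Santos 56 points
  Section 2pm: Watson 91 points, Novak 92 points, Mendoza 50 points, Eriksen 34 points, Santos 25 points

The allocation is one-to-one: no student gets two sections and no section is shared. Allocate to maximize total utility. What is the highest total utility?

Maximum total: 435 points

This is the linear assignment problem.
Optimal: Watson→Section 2pm (91 points), Novak→Section 3pm (94 points), Mendoza→Section 9am (72 points), Eriksen→Section 11am (86 points), Santos→Section 1pm (92 points) — total 91+94+72+86+92 = 435 points.
Next-best assignment: Watson→Section 2pm, Novak→Section 1pm, Mendoza→Section 3pm, Eriksen→Section 11am, Santos→Section 9am = 415 points.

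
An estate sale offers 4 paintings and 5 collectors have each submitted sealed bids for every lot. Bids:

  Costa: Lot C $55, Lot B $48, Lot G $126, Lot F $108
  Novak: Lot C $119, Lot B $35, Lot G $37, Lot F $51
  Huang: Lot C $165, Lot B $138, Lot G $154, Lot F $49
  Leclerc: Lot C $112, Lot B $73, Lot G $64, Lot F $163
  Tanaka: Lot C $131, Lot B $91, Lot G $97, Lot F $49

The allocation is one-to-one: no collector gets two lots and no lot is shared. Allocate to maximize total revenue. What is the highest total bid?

This is a one-to-one assignment (maximum-weight bipartite matching).
Optimal: Tanaka→Lot C ($131), Huang→Lot B ($138), Costa→Lot G ($126), Leclerc→Lot F ($163) — total 131+138+126+163 = $558.
Column-greedy (each lot in turn goes to its best remaining collector) gives $545, worse by 13.
Swapping Costa↔Huang (Costa→Lot B $48, Huang→Lot G $154) loses 62.

Maximum total: $558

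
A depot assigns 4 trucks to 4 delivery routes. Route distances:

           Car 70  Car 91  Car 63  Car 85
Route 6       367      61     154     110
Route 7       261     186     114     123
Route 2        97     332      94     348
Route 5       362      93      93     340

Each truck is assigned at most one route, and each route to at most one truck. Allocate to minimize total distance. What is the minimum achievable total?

Min total: 374 km

Optimal: Car 70→Route 2 (97 km), Car 91→Route 6 (61 km), Car 63→Route 5 (93 km), Car 85→Route 7 (123 km) — total 97+61+93+123 = 374 km.
Next-best assignment: Car 70→Route 2, Car 91→Route 5, Car 63→Route 7, Car 85→Route 6 = 414 km.
Swapping Car 85↔Car 91 (Car 85→Route 6 110 km, Car 91→Route 7 186 km) adds 112.
Every other assignment is strictly worse.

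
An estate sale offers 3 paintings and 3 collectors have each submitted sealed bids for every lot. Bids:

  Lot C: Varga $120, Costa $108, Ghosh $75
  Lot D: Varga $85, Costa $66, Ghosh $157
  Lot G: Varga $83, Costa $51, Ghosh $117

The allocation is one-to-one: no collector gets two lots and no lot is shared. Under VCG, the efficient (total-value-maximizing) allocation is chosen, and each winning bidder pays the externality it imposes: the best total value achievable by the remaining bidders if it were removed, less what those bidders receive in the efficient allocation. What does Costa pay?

Costa pays $37.

Efficient allocation: Varga→Lot G ($83), Costa→Lot C ($108), Ghosh→Lot D ($157); total welfare W = $348.
Costa receives Lot C at value $108, so the others get W − 108 = $240.
Without Costa: best allocation of the remaining 2 bidders over all 3 lots is Varga→Lot C ($120), Ghosh→Lot D ($157), total $277.
VCG payment = (others' best without Costa) − (others' welfare with Costa) = 277 − 240 = $37.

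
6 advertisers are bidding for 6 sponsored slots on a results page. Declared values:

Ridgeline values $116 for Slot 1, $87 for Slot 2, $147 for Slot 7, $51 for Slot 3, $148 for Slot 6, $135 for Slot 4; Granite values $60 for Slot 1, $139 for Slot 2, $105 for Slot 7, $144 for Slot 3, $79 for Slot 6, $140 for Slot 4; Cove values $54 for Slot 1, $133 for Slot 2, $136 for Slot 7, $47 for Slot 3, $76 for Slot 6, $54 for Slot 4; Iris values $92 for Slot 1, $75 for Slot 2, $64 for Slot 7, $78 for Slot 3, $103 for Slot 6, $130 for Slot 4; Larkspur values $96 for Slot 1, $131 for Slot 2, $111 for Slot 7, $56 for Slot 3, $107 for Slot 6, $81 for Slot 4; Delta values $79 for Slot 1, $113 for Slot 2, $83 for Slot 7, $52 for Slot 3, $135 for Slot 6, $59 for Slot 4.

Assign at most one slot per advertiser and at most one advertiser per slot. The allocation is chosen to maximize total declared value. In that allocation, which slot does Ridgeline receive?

Optimal: Ridgeline→Slot 1 ($116), Granite→Slot 3 ($144), Cove→Slot 7 ($136), Iris→Slot 4 ($130), Larkspur→Slot 2 ($131), Delta→Slot 6 ($135) — total 116+144+136+130+131+135 = $792.
Next-best assignment: Ridgeline→Slot 7, Granite→Slot 3, Cove→Slot 2, Iris→Slot 4, Larkspur→Slot 1, Delta→Slot 6 = $785.
No other one-to-one assignment exceeds $792.
Ridgeline's own top slot is Slot 6 ($148), but forcing Ridgeline→Slot 6 and reassigning the rest optimally gives only $768 — worse by 24.

Ridgeline receives Slot 1.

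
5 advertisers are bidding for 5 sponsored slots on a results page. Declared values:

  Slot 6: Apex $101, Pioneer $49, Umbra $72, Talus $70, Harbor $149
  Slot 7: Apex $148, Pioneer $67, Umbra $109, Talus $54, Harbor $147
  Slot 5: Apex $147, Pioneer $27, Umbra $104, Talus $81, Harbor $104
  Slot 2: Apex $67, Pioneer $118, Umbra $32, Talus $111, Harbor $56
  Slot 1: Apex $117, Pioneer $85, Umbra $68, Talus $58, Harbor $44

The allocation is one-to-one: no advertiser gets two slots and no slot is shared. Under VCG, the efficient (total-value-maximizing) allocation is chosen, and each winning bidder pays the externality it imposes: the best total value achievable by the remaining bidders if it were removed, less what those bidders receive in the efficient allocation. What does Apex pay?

Apex pays $3.

Efficient allocation: Apex→Slot 5 ($147), Pioneer→Slot 1 ($85), Umbra→Slot 7 ($109), Talus→Slot 2 ($111), Harbor→Slot 6 ($149); total welfare W = $601.
Apex receives Slot 5 at value $147, so the others get W − 147 = $454.
Without Apex: best allocation of the remaining 4 bidders over all 5 slots is Pioneer→Slot 2 ($118), Umbra→Slot 7 ($109), Talus→Slot 5 ($81), Harbor→Slot 6 ($149), total $457.
VCG payment = (others' best without Apex) − (others' welfare with Apex) = 457 − 454 = $3.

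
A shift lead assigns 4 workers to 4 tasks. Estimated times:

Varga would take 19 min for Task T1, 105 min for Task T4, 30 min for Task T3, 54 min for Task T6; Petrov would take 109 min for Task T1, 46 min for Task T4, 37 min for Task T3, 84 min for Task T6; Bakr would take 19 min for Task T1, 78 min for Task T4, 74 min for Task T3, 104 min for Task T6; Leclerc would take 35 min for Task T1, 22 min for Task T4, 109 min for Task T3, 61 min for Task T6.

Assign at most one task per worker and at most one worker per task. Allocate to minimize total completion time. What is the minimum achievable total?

This is the linear assignment problem.
Optimal: Varga→Task T6 (54 min), Petrov→Task T3 (37 min), Bakr→Task T1 (19 min), Leclerc→Task T4 (22 min) — total 54+37+19+22 = 132 min.
Row-greedy (each worker in turn takes its cheapest remaining task) gives 195 min, worse by 63.

Minimum total: 132 min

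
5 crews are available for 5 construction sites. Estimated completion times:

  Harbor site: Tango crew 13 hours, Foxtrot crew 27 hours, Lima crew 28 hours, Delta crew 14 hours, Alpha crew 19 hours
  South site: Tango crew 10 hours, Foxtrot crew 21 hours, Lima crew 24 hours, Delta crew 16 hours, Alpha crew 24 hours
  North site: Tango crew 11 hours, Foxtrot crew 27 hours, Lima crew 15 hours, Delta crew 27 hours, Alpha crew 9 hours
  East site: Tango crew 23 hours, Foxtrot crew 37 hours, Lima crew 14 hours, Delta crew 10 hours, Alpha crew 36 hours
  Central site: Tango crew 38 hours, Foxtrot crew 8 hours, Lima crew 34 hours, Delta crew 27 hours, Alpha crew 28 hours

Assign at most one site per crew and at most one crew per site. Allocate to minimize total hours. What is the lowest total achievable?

Min total: 55 hours

Optimal: Tango crew→South site (10 hours), Foxtrot crew→Central site (8 hours), Lima crew→East site (14 hours), Delta crew→Harbor site (14 hours), Alpha crew→North site (9 hours) — total 10+8+14+14+9 = 55 hours.
Min-entry greedy (repeatedly take the single cheapest remaining cell) gives 65 hours, worse by 10.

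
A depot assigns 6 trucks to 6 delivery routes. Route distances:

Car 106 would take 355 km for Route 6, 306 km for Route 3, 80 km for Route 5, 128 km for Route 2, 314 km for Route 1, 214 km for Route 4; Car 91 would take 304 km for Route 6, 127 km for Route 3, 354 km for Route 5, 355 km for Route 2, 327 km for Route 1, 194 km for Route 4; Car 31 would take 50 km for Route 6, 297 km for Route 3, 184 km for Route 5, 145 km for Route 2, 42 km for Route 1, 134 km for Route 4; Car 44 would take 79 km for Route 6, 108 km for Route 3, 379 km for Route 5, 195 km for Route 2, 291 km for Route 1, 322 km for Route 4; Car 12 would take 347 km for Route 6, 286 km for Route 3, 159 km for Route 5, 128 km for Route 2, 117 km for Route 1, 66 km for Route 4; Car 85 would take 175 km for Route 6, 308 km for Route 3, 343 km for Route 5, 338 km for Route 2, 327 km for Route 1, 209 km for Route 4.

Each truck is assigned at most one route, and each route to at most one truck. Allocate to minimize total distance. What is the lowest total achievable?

Min total: 665 km

Treat this as an assignment problem: match each truck to one route.
Optimal: Car 106→Route 5 (80 km), Car 91→Route 3 (127 km), Car 31→Route 1 (42 km), Car 44→Route 6 (79 km), Car 12→Route 2 (128 km), Car 85→Route 4 (209 km) — total 80+127+42+79+128+209 = 665 km.
Min-entry greedy (repeatedly take the single cheapest remaining cell) gives 732 km, worse by 67.
No other one-to-one assignment undercuts 665 km.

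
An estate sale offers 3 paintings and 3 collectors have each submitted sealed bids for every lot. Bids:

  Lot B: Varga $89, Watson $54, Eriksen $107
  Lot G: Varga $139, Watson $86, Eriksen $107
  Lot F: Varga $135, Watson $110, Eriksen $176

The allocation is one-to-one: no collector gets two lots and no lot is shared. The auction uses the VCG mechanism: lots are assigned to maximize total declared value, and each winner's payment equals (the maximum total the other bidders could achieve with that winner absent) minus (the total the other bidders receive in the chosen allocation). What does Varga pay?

Varga pays $32.

Efficient allocation: Varga→Lot G ($139), Watson→Lot B ($54), Eriksen→Lot F ($176); total welfare W = $369.
Varga receives Lot G at value $139, so the others get W − 139 = $230.
Without Varga: best allocation of the remaining 2 bidders over all 3 lots is Watson→Lot G ($86), Eriksen→Lot F ($176), total $262.
VCG payment = (others' best without Varga) − (others' welfare with Varga) = 262 − 230 = $32.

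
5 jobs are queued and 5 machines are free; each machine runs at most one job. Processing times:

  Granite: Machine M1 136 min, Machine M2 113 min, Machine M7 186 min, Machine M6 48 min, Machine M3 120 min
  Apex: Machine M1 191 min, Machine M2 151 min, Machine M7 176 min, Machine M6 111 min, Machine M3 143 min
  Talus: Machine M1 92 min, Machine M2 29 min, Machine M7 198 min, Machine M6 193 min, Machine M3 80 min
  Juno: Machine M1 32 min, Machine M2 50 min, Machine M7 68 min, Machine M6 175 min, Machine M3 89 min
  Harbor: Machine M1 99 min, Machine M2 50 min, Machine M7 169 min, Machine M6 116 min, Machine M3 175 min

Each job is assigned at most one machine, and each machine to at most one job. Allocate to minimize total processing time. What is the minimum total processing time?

Min total: 386 min

This is a one-to-one assignment (minimum-cost bipartite matching).
Optimal: Granite→Machine M6 (48 min), Apex→Machine M7 (176 min), Talus→Machine M3 (80 min), Juno→Machine M1 (32 min), Harbor→Machine M2 (50 min) — total 48+176+80+32+50 = 386 min.
Column-greedy (each machine in turn goes to its cheapest remaining job) gives 421 min, worse by 35.
Next-best assignment: Granite→Machine M6, Apex→Machine M3, Talus→Machine M2, Juno→Machine M7, Harbor→Machine M1 = 387 min.
Swapping Talus↔Harbor (Talus→Machine M2 29 min, Harbor→Machine M3 175 min) adds 74.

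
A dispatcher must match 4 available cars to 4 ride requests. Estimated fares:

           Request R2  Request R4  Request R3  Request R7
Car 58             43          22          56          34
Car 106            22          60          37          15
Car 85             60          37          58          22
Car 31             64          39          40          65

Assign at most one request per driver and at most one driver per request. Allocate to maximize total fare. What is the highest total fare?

Maximum total: $241

Optimal: Car 58→Request R3 ($56), Car 106→Request R4 ($60), Car 85→Request R2 ($60), Car 31→Request R7 ($65) — total 56+60+60+65 = $241.
Column-greedy (each request in turn goes to its best remaining driver) gives $216, worse by 25.
Next-best assignment: Car 58→Request R2, Car 106→Request R4, Car 85→Request R3, Car 31→Request R7 = $226.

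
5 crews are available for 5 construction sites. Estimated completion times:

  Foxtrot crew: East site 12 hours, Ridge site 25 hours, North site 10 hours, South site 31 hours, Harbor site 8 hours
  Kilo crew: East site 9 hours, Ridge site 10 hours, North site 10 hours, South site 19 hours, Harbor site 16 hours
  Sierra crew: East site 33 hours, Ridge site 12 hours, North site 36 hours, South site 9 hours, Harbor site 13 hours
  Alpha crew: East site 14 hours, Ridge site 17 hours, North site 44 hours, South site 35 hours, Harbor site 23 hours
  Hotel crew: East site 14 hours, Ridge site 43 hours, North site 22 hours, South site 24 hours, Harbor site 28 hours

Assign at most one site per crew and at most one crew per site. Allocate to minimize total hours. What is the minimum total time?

Min total: 58 hours

Treat this as an assignment problem: match each crew to one site.
Optimal: Foxtrot crew→Harbor site (8 hours), Kilo crew→North site (10 hours), Sierra crew→South site (9 hours), Alpha crew→Ridge site (17 hours), Hotel crew→East site (14 hours) — total 8+10+9+17+14 = 58 hours.
Row-greedy (each crew in turn takes its cheapest remaining site) gives 65 hours, worse by 7.
Next-best assignment: Foxtrot crew→Harbor site, Kilo crew→Ridge site, Sierra crew→South site, Alpha crew→East site, Hotel crew→North site = 63 hours.
Swapping Alpha crew↔Kilo crew (Alpha crew→North site 44 hours, Kilo crew→Ridge site 10 hours) adds 27.
No other one-to-one assignment undercuts 58 hours.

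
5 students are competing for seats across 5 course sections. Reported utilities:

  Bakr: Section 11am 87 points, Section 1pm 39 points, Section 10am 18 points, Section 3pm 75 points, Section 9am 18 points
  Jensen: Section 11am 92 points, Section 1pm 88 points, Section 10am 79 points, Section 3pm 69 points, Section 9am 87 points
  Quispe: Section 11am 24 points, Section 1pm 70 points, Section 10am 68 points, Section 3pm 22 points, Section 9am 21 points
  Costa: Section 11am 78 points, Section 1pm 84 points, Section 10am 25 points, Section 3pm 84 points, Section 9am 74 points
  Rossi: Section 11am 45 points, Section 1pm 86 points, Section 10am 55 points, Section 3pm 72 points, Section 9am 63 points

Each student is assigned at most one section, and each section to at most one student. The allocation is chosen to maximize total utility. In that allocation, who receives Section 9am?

Jensen receives Section 9am.

Optimal: Bakr→Section 11am (87 points), Jensen→Section 9am (87 points), Quispe→Section 10am (68 points), Costa→Section 3pm (84 points), Rossi→Section 1pm (86 points) — total 87+87+68+84+86 = 412 points.
Jensen's own top section is Section 11am (92 points), but forcing Jensen→Section 11am and reassigning the rest optimally gives only 395 points — worse by 17.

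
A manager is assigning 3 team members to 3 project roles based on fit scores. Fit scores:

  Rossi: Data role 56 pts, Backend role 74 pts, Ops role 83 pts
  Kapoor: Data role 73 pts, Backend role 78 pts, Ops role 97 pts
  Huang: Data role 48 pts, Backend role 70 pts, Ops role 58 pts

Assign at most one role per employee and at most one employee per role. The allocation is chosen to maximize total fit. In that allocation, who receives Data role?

Optimal: Rossi→Ops role (83 pts), Kapoor→Data role (73 pts), Huang→Backend role (70 pts) — total 83+73+70 = 226 pts.
Column-greedy (each role in turn goes to its best remaining employee) gives 205 pts, worse by 21.
Next-best assignment: Rossi→Data role, Kapoor→Ops role, Huang→Backend role = 223 pts.
Every other assignment is strictly worse.
Kapoor's own top role is Ops role (97 pts), but forcing Kapoor→Ops role and reassigning the rest optimally gives only 223 pts — worse by 3.

Kapoor receives Data role.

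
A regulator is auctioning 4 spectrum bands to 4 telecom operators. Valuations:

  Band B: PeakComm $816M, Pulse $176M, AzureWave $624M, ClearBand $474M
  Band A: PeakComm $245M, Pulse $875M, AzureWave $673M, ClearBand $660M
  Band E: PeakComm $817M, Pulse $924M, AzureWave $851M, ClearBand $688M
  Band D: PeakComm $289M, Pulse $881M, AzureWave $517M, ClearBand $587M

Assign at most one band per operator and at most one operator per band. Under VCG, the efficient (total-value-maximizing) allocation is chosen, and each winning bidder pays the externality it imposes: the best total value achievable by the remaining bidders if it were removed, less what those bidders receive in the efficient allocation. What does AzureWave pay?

AzureWave pays $43M.

Efficient allocation: PeakComm→Band B ($816M), Pulse→Band D ($881M), AzureWave→Band E ($851M), ClearBand→Band A ($660M); total welfare W = $3208M.
AzureWave receives Band E at value $851M, so the others get W − 851 = $2357M.
Without AzureWave: best allocation of the remaining 3 bidders over all 4 bands is PeakComm→Band B ($816M), Pulse→Band E ($924M), ClearBand→Band A ($660M), total $2400M.
VCG payment = (others' best without AzureWave) − (others' welfare with AzureWave) = 2400 − 2357 = $43M.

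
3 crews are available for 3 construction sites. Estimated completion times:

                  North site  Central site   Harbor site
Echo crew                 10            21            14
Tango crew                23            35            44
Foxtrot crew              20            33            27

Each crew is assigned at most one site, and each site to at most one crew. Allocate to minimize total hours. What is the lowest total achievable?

Min total: 69 hours

Optimal: Echo crew→Harbor site (14 hours), Tango crew→Central site (35 hours), Foxtrot crew→North site (20 hours) — total 14+35+20 = 69 hours.
Column-greedy (each site in turn goes to its cheapest remaining crew) gives 87 hours, worse by 18.
No other one-to-one assignment undercuts 69 hours.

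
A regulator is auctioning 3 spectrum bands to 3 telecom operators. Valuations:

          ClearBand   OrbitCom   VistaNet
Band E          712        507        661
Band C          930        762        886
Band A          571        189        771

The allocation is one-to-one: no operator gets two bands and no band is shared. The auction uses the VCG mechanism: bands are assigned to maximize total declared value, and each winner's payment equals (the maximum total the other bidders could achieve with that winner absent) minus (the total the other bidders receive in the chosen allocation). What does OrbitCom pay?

Efficient allocation: ClearBand→Band E ($712M), OrbitCom→Band C ($762M), VistaNet→Band A ($771M); total welfare W = $2245M.
OrbitCom receives Band C at value $762M, so the others get W − 762 = $1483M.
Without OrbitCom: best allocation of the remaining 2 bidders over all 3 bands is ClearBand→Band C ($930M), VistaNet→Band A ($771M), total $1701M.
VCG payment = (others' best without OrbitCom) − (others' welfare with OrbitCom) = 1701 − 1483 = $218M.

OrbitCom pays $218M.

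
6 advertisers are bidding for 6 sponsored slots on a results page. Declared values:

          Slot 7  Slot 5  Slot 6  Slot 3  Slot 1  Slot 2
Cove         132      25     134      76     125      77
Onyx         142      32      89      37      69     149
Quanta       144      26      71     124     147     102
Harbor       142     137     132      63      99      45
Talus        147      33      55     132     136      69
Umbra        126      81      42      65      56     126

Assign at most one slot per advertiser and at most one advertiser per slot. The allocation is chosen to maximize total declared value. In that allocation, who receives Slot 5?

Harbor receives Slot 5.

Optimal: Cove→Slot 6 ($134), Onyx→Slot 2 ($149), Quanta→Slot 1 ($147), Harbor→Slot 5 ($137), Talus→Slot 3 ($132), Umbra→Slot 7 ($126) — total 134+149+147+137+132+126 = $825.
Max-entry greedy (repeatedly take the single best remaining cell) gives $779, worse by 46.
Next-best assignment: Cove→Slot 6, Onyx→Slot 7, Quanta→Slot 1, Harbor→Slot 5, Talus→Slot 3, Umbra→Slot 2 = $818.
Harbor's own top slot is Slot 7 ($142), but forcing Harbor→Slot 7 and reassigning the rest optimally gives only $785 — worse by 40.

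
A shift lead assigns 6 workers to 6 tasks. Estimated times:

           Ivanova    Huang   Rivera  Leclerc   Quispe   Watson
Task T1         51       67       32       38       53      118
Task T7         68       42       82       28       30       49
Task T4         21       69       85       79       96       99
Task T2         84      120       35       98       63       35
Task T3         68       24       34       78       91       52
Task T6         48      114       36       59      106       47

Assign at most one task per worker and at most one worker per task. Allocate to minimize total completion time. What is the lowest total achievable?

Minimum total: 184 min

This is a one-to-one assignment (minimum-cost bipartite matching).
Optimal: Ivanova→Task T4 (21 min), Huang→Task T3 (24 min), Rivera→Task T6 (36 min), Leclerc→Task T1 (38 min), Quispe→Task T7 (30 min), Watson→Task T2 (35 min) — total 21+24+36+38+30+35 = 184 min.
Column-greedy (each task in turn goes to its cheapest remaining worker) gives 246 min, worse by 62.
Next-best assignment: Ivanova→Task T4, Huang→Task T3, Rivera→Task T2, Leclerc→Task T1, Quispe→Task T7, Watson→Task T6 = 195 min.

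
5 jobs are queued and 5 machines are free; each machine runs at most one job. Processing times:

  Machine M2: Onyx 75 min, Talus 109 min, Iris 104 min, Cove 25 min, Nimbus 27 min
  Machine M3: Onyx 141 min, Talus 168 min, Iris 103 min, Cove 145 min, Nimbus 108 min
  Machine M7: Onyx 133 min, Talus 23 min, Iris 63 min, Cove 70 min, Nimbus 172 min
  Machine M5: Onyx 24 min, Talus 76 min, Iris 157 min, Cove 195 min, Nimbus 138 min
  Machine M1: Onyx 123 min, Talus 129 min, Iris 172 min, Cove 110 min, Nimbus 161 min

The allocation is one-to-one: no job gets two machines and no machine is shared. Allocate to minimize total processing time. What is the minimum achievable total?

Optimal: Onyx→Machine M5 (24 min), Talus→Machine M7 (23 min), Iris→Machine M3 (103 min), Cove→Machine M1 (110 min), Nimbus→Machine M2 (27 min) — total 24+23+103+110+27 = 287 min.
Min-entry greedy (repeatedly take the single cheapest remaining cell) gives 336 min, worse by 49.
Swapping Onyx↔Nimbus (Onyx→Machine M2 75 min, Nimbus→Machine M5 138 min) adds 162.

Minimum total: 287 min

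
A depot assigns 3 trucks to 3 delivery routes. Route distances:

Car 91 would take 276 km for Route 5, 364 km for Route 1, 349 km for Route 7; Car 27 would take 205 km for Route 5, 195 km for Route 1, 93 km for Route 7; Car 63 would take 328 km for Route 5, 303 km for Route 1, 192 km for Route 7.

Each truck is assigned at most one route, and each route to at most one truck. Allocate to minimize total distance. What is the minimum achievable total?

Treat this as an assignment problem: match each truck to one route.
Optimal: Car 91→Route 5 (276 km), Car 27→Route 1 (195 km), Car 63→Route 7 (192 km) — total 276+195+192 = 663 km.
Next-best assignment: Car 91→Route 5, Car 27→Route 7, Car 63→Route 1 = 672 km.

Minimum total: 663 km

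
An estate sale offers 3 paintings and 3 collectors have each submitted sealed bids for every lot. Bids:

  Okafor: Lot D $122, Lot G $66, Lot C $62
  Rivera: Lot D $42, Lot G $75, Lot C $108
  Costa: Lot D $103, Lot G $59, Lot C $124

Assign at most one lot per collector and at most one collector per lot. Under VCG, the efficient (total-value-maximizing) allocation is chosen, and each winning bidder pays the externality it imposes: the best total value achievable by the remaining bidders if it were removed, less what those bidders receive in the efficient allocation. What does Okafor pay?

Efficient allocation: Okafor→Lot D ($122), Rivera→Lot G ($75), Costa→Lot C ($124); total welfare W = $321.
Okafor receives Lot D at value $122, so the others get W − 122 = $199.
Without Okafor: best allocation of the remaining 2 bidders over all 3 lots is Rivera→Lot C ($108), Costa→Lot D ($103), total $211.
VCG payment = (others' best without Okafor) − (others' welfare with Okafor) = 211 − 199 = $12.

Okafor pays $12.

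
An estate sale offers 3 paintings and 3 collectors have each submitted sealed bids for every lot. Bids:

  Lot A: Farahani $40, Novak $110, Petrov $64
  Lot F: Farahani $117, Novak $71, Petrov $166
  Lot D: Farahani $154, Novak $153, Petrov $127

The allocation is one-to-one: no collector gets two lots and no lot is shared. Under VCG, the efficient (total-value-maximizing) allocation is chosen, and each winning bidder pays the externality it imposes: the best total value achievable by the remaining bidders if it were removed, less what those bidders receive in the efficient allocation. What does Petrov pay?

Efficient allocation: Farahani→Lot D ($154), Novak→Lot A ($110), Petrov→Lot F ($166); total welfare W = $430.
Petrov receives Lot F at value $166, so the others get W − 166 = $264.
Without Petrov: best allocation of the remaining 2 bidders over all 3 lots is Farahani→Lot F ($117), Novak→Lot D ($153), total $270.
VCG payment = (others' best without Petrov) − (others' welfare with Petrov) = 270 − 264 = $6.

Petrov pays $6.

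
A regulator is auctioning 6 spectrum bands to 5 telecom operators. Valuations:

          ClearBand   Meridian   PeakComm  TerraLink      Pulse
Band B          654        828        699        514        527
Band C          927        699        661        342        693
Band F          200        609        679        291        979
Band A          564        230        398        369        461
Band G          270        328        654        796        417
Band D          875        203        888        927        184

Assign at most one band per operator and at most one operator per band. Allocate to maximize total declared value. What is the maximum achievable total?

This is the linear assignment problem.
Optimal: ClearBand→Band C ($927M), Meridian→Band B ($828M), PeakComm→Band D ($888M), TerraLink→Band G ($796M), Pulse→Band F ($979M) — total 927+828+888+796+979 = $4418M.
Column-greedy (each band in turn goes to its best remaining operator) gives $3928M, worse by 490.
Next-best assignment: ClearBand→Band C, Meridian→Band B, PeakComm→Band G, TerraLink→Band D, Pulse→Band F = $4315M.
Checked against all permutations: $4418M is optimal.

Maximum total: $4418M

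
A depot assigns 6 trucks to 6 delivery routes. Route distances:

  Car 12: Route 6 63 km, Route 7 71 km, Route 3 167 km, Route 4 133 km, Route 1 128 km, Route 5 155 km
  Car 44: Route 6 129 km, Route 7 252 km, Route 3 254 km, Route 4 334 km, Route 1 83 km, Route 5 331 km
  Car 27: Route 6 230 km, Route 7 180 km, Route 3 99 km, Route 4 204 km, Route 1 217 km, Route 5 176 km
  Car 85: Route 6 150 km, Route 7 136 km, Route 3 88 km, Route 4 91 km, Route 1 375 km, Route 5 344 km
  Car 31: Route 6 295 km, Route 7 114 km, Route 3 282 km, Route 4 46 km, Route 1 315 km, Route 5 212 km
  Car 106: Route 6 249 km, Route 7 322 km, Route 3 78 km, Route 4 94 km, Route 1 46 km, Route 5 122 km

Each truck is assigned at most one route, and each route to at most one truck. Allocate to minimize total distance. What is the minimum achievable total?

This is a one-to-one assignment (minimum-cost bipartite matching).
Optimal: Car 12→Route 6 (63 km), Car 44→Route 1 (83 km), Car 27→Route 3 (99 km), Car 85→Route 7 (136 km), Car 31→Route 4 (46 km), Car 106→Route 5 (122 km) — total 63+83+99+136+46+122 = 549 km.
Min-entry greedy (repeatedly take the single cheapest remaining cell) gives 671 km, worse by 122.
Swapping Car 27↔Car 31 (Car 27→Route 4 204 km, Car 31→Route 3 282 km) adds 341.

Minimum total: 549 km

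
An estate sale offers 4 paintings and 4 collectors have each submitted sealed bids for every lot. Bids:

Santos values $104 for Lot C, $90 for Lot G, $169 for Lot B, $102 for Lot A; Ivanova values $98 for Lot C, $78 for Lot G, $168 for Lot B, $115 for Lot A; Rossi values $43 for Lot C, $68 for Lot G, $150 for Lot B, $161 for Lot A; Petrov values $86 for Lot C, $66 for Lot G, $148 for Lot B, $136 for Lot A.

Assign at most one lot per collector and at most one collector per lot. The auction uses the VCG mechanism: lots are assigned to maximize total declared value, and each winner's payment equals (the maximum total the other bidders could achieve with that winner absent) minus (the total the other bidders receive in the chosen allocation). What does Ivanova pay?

Efficient allocation: Santos→Lot G ($90), Ivanova→Lot B ($168), Rossi→Lot A ($161), Petrov→Lot C ($86); total welfare W = $505.
Ivanova receives Lot B at value $168, so the others get W − 168 = $337.
Without Ivanova: best allocation of the remaining 3 bidders over all 4 lots is Santos→Lot B ($169), Rossi→Lot A ($161), Petrov→Lot C ($86), total $416.
VCG payment = (others' best without Ivanova) − (others' welfare with Ivanova) = 416 − 337 = $79.

Ivanova pays $79.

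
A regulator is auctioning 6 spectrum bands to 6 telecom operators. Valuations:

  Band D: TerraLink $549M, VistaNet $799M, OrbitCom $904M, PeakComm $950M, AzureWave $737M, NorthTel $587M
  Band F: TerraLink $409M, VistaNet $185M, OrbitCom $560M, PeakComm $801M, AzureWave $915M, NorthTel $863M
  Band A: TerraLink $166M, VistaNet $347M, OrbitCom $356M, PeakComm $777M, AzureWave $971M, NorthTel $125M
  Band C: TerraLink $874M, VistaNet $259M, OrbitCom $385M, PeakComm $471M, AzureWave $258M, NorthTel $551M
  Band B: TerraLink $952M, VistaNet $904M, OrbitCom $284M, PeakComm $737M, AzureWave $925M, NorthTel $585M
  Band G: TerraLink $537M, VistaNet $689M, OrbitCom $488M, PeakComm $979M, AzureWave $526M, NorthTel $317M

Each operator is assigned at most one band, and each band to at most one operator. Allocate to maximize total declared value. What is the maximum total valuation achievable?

Maximum total: $5495M

Optimal: TerraLink→Band C ($874M), VistaNet→Band B ($904M), OrbitCom→Band D ($904M), PeakComm→Band G ($979M), AzureWave→Band A ($971M), NorthTel→Band F ($863M) — total 874+904+904+979+971+863 = $5495M.
Row-greedy (each operator in turn takes its best remaining band) gives $4812M, worse by 683.
No other one-to-one assignment exceeds $5495M.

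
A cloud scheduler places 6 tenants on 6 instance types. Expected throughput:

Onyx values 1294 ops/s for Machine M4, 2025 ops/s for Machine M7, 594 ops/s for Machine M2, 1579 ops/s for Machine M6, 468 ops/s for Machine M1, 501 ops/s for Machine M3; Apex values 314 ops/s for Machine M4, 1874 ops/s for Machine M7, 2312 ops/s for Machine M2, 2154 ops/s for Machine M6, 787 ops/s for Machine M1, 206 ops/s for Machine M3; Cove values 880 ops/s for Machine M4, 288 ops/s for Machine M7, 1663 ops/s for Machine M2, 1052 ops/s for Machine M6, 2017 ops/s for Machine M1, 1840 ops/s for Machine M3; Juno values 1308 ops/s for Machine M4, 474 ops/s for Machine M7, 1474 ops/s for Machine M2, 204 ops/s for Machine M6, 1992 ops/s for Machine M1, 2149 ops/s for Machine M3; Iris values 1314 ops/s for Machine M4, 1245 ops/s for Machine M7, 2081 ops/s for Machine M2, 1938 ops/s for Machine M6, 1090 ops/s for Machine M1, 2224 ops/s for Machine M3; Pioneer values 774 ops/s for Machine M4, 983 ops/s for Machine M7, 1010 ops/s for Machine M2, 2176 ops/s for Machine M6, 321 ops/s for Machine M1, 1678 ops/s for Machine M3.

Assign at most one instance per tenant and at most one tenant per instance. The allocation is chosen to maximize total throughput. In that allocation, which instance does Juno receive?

Optimal: Onyx→Machine M7 (2025 ops/s), Apex→Machine M2 (2312 ops/s), Cove→Machine M1 (2017 ops/s), Juno→Machine M4 (1308 ops/s), Iris→Machine M3 (2224 ops/s), Pioneer→Machine M6 (2176 ops/s) — total 2025+2312+2017+1308+2224+2176 = 12062 ops/s.
Every other assignment is strictly worse.
Juno's own top instance is Machine M3 (2149 ops/s), but forcing Juno→Machine M3 and reassigning the rest optimally gives only 11993 ops/s — worse by 69.

Juno receives Machine M4.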